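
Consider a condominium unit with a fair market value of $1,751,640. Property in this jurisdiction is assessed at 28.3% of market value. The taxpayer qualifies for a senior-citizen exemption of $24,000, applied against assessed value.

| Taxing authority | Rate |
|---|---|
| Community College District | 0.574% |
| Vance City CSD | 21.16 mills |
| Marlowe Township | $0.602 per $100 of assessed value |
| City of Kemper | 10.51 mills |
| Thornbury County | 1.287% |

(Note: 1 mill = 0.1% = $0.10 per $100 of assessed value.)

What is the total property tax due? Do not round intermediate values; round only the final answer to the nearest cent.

$26,557.50

Assessed value = $1,751,640 × 0.283 = $495,714.12
Taxable value = $495,714.12 − $24,000 = $471,714.12
Community College District: $471,714.12 × 0.00574 = $2,707.6390488
Vance City CSD: $471,714.12 × 0.02116 = $9,981.4707792
Marlowe Township: $471,714.12 × 0.00602 = $2,839.7190024
City of Kemper: $471,714.12 × 0.01051 = $4,957.7154012
Thornbury County: $471,714.12 × 0.01287 = $6,070.9607244
Total = $26,557.504956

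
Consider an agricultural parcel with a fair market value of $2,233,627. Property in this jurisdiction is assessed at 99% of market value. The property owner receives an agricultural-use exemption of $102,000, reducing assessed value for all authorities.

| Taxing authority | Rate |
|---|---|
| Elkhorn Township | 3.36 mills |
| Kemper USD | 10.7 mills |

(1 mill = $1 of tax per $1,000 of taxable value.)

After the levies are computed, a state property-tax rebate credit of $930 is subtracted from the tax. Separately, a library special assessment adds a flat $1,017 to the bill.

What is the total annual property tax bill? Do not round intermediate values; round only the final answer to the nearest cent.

$29,743.63

Assessed value = $2,233,627 × 0.99 = $2,211,290.73
Taxable value = $2,211,290.73 − $102,000 = $2,109,290.73
Elkhorn Township: $2,109,290.73 × 0.00336 = $7,087.2168528
Kemper USD: $2,109,290.73 × 0.0107 = $22,569.410811
Levies subtotal = $29,656.6276638
After credit = $29,656.6276638 − $930 = $28,726.6276638
Total = $28,726.6276638 + $1,017 = $29,743.6276638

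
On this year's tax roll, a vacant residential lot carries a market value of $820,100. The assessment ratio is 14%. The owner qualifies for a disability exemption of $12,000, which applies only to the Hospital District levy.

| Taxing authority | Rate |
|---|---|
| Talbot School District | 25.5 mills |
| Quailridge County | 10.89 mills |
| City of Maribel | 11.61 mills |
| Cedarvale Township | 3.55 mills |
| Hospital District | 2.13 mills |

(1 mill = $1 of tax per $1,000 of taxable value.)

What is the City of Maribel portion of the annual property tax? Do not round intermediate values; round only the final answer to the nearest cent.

$1,332.99

Assessed value = $820,100 × 0.14 = $114,814
City of Maribel taxable value = $114,814 (exemption does not apply)
City of Maribel levy = $114,814 × 0.01161 = $1,332.99054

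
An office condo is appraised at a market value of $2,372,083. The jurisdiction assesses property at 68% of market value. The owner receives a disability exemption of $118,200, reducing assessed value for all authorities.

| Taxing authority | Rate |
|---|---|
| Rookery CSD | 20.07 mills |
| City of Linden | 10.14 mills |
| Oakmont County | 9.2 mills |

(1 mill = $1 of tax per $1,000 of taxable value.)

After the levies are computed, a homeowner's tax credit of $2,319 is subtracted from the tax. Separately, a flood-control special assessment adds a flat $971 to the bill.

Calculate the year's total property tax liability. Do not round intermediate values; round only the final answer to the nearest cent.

Assessed value = $2,372,083 × 0.68 = $1,613,016.44
Taxable value = $1,613,016.44 − $118,200 = $1,494,816.44
Rookery CSD: $1,494,816.44 × 0.02007 = $30,000.9659508
City of Linden: $1,494,816.44 × 0.01014 = $15,157.4387016
Oakmont County: $1,494,816.44 × 0.0092 = $13,752.311248
Levies subtotal = $58,910.7159004
After credit = $58,910.7159004 − $2,319 = $56,591.7159004
Total = $56,591.7159004 + $971 = $57,562.7159004

$57,562.72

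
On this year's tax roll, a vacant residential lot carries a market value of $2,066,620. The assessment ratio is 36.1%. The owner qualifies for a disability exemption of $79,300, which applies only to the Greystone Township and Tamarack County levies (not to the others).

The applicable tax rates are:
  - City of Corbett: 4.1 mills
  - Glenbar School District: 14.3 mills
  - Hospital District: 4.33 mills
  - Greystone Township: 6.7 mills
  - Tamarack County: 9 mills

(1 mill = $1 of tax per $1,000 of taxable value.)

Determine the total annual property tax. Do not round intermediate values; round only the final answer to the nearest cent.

Assessed value = $2,066,620 × 0.361 = $746,049.82
City of Corbett: $746,049.82 × 0.0041 = $3,058.804262
Glenbar School District: $746,049.82 × 0.0143 = $10,668.512426
Hospital District: $746,049.82 × 0.00433 = $3,230.3957206
Greystone Township: ($746,049.82 − $79,300) × 0.0067 = $666,749.82 × 0.0067 = $4,467.223794
Tamarack County: ($746,049.82 − $79,300) × 0.009 = $666,749.82 × 0.009 = $6,000.74838
Total = $27,425.6845826

$27,425.68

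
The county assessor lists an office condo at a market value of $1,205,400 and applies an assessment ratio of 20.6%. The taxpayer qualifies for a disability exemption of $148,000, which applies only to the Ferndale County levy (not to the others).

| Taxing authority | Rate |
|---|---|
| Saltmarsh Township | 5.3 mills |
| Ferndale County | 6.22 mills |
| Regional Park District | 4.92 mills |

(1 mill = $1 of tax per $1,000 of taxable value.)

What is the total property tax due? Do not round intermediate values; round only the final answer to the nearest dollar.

$3,162

Assessed value = $1,205,400 × 0.206 = $248,312.4
Saltmarsh Township: $248,312.4 × 0.0053 = $1,316.05572
Ferndale County: ($248,312.4 − $148,000) × 0.00622 = $100,312.4 × 0.00622 = $623.943128
Regional Park District: $248,312.4 × 0.00492 = $1,221.697008
Total = $3,161.695856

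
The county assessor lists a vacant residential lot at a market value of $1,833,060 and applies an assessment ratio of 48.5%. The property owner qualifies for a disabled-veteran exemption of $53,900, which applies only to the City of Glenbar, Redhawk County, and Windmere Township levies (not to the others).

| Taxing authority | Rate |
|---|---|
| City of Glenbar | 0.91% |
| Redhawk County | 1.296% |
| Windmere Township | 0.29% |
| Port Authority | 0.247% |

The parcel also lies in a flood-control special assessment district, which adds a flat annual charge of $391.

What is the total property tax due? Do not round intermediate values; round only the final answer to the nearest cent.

$23,431.86

Assessed value = $1,833,060 × 0.485 = $889,034.1
City of Glenbar: ($889,034.1 − $53,900) × 0.0091 = $835,134.1 × 0.0091 = $7,599.72031
Redhawk County: ($889,034.1 − $53,900) × 0.01296 = $835,134.1 × 0.01296 = $10,823.337936
Windmere Township: ($889,034.1 − $53,900) × 0.0029 = $835,134.1 × 0.0029 = $2,421.88889
Port Authority: $889,034.1 × 0.00247 = $2,195.914227
Levies subtotal = $23,040.861363
Total = $23,040.861363 + $391 = $23,431.861363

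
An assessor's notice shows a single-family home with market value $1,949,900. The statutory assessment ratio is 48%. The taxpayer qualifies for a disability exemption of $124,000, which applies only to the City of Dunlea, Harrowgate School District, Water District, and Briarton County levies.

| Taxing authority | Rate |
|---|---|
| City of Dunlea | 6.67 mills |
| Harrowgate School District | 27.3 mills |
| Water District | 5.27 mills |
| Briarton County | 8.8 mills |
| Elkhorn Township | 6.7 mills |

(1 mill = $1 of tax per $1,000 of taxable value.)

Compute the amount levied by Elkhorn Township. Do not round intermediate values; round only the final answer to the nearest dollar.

Assessed value = $1,949,900 × 0.48 = $935,952
Elkhorn Township taxable value = $935,952 (exemption does not apply)
Elkhorn Township levy = $935,952 × 0.0067 = $6,270.8784

$6,271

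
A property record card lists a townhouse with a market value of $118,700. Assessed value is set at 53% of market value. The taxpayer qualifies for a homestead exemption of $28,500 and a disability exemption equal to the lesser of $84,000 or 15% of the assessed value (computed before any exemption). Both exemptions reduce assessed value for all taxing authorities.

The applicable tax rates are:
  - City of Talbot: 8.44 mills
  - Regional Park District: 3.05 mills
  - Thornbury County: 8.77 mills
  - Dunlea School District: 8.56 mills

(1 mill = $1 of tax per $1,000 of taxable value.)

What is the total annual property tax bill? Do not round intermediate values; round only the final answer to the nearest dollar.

$720

Assessed value = $118,700 × 0.53 = $62,911
Disability exemption = min($84,000, 15% × $62,911) = min($84,000, $9,436.65) = $9,436.65 (percentage binds)
Taxable value = $62,911 − $28,500 − $9,436.65 = $24,974.35
City of Talbot: $24,974.35 × 0.00844 = $210.783514
Regional Park District: $24,974.35 × 0.00305 = $76.1717675
Thornbury County: $24,974.35 × 0.00877 = $219.0250495
Dunlea School District: $24,974.35 × 0.00856 = $213.780436
Total = $719.760767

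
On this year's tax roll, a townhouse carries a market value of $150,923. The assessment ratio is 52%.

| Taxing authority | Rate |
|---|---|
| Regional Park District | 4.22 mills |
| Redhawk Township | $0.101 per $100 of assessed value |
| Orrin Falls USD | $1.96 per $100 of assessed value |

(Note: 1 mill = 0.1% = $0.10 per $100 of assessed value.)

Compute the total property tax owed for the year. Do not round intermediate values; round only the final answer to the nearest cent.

Assessed value = $150,923 × 0.52 = $78,479.96
Regional Park District: $78,479.96 × 0.00422 = $331.1854312
Redhawk Township: $78,479.96 × 0.00101 = $79.2647596
Orrin Falls USD: $78,479.96 × 0.0196 = $1,538.207216
Total = $1,948.6574068

$1,948.66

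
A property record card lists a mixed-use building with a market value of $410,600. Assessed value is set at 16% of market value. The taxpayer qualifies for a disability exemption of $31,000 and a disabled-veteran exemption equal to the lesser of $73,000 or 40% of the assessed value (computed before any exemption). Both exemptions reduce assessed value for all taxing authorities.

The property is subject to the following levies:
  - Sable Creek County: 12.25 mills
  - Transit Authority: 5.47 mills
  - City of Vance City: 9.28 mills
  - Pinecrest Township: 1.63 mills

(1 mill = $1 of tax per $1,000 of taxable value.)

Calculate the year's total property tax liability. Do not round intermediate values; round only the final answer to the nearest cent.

Assessed value = $410,600 × 0.16 = $65,696
Disabled-veteran exemption = min($73,000, 40% × $65,696) = min($73,000, $26,278.4) = $26,278.4 (percentage binds)
Taxable value = $65,696 − $31,000 − $26,278.4 = $8,417.6
Sable Creek County: $8,417.6 × 0.01225 = $103.1156
Transit Authority: $8,417.6 × 0.00547 = $46.044272
City of Vance City: $8,417.6 × 0.00928 = $78.115328
Pinecrest Township: $8,417.6 × 0.00163 = $13.720688
Total = $240.995888

$241.00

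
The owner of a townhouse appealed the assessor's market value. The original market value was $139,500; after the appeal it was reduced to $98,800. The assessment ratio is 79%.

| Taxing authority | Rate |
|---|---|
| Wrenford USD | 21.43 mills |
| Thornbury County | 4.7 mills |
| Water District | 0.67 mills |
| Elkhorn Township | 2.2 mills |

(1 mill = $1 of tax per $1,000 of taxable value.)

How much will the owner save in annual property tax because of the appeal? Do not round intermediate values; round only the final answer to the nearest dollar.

$932

Old assessed value = $139,500 × 0.79 = $110,205
New assessed value = $98,800 × 0.79 = $78,052
Combined rate = 0.02143 + 0.0047 + 0.00067 + 0.0022 = 0.029
Old tax = $110,205 × 0.029 = $3,195.945
New tax = $78,052 × 0.029 = $2,263.508
Reduction = $3,195.945 − $2,263.508 = $932.437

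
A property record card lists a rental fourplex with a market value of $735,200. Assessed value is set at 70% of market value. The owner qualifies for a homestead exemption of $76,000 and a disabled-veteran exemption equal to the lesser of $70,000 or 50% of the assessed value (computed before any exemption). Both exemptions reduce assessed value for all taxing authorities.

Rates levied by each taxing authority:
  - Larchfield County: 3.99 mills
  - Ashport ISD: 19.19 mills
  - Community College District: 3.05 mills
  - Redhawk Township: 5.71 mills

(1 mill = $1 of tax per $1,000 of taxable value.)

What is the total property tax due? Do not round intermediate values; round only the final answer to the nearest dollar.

Assessed value = $735,200 × 0.7 = $514,640
Disabled-veteran exemption = min($70,000, 50% × $514,640) = min($70,000, $257,320) = $70,000 (dollar cap binds)
Taxable value = $514,640 − $76,000 − $70,000 = $368,640
Larchfield County: $368,640 × 0.00399 = $1,470.8736
Ashport ISD: $368,640 × 0.01919 = $7,074.2016
Community College District: $368,640 × 0.00305 = $1,124.352
Redhawk Township: $368,640 × 0.00571 = $2,104.9344
Total = $11,774.3616

$11,774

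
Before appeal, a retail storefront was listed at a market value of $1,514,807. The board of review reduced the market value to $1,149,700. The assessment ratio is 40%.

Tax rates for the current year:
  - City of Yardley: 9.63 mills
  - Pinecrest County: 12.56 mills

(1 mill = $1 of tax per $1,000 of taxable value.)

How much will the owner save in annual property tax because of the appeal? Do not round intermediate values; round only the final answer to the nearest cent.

Old assessed value = $1,514,807 × 0.4 = $605,922.8
New assessed value = $1,149,700 × 0.4 = $459,880
Combined rate = 0.00963 + 0.01256 = 0.02219
Old tax = $605,922.8 × 0.02219 = $13,445.426932
New tax = $459,880 × 0.02219 = $10,204.7372
Reduction = $13,445.426932 − $10,204.7372 = $3,240.689732

$3,240.69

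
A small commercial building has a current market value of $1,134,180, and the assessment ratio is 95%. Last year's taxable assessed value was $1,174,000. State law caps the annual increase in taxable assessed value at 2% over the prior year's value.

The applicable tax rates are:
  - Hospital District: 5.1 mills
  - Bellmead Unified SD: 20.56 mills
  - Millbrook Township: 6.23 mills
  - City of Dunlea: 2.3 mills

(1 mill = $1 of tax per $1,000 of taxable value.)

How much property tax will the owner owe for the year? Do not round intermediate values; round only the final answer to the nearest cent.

$36,838.73

Uncapped assessed value = $1,134,180 × 0.95 = $1,077,471
Cap limit = $1,174,000 × 1.02 = $1,197,480
Taxable assessed value = min($1,077,471, $1,197,480) = $1,077,471 (cap does not bind)
Hospital District: $1,077,471 × 0.0051 = $5,495.1021
Bellmead Unified SD: $1,077,471 × 0.02056 = $22,152.80376
Millbrook Township: $1,077,471 × 0.00623 = $6,712.64433
City of Dunlea: $1,077,471 × 0.0023 = $2,478.1833
Total = $36,838.73349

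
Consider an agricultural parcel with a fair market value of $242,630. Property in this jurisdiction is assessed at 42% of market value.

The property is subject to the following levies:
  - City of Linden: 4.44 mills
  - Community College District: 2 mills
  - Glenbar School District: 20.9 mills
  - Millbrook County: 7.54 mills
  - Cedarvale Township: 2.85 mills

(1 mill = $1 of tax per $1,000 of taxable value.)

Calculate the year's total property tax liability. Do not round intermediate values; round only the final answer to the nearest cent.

Assessed value = $242,630 × 0.42 = $101,904.6
City of Linden: $101,904.6 × 0.00444 = $452.456424
Community College District: $101,904.6 × 0.002 = $203.8092
Glenbar School District: $101,904.6 × 0.0209 = $2,129.80614
Millbrook County: $101,904.6 × 0.00754 = $768.360684
Cedarvale Township: $101,904.6 × 0.00285 = $290.42811
Total = $452.456424 + $203.8092 + $2,129.80614 + $768.360684 + $290.42811 = $3,844.860558

$3,844.86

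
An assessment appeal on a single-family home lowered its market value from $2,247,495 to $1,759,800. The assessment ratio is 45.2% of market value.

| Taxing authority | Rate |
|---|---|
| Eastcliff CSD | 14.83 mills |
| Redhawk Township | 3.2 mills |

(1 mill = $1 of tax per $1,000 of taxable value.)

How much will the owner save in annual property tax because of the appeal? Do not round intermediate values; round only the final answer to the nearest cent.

$3,974.50

Old assessed value = $2,247,495 × 0.452 = $1,015,867.74
New assessed value = $1,759,800 × 0.452 = $795,429.6
Combined rate = 0.01483 + 0.0032 = 0.01803
Old tax = $1,015,867.74 × 0.01803 = $18,316.0953522
New tax = $795,429.6 × 0.01803 = $14,341.595688
Reduction = $18,316.0953522 − $14,341.595688 = $3,974.4996642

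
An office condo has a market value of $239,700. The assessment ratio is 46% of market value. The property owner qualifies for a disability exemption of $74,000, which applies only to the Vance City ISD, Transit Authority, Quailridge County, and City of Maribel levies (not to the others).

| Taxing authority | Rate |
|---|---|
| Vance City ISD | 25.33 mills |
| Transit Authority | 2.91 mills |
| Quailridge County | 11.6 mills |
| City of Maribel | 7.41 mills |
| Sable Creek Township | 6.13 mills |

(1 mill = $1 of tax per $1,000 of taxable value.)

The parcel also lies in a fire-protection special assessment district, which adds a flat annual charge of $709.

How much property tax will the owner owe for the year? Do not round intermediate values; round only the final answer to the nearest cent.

Assessed value = $239,700 × 0.46 = $110,262
Vance City ISD: ($110,262 − $74,000) × 0.02533 = $36,262 × 0.02533 = $918.51646
Transit Authority: ($110,262 − $74,000) × 0.00291 = $36,262 × 0.00291 = $105.52242
Quailridge County: ($110,262 − $74,000) × 0.0116 = $36,262 × 0.0116 = $420.6392
City of Maribel: ($110,262 − $74,000) × 0.00741 = $36,262 × 0.00741 = $268.70142
Sable Creek Township: $110,262 × 0.00613 = $675.90606
Levies subtotal = $2,389.28556
Total = $2,389.28556 + $709 = $3,098.28556

$3,098.29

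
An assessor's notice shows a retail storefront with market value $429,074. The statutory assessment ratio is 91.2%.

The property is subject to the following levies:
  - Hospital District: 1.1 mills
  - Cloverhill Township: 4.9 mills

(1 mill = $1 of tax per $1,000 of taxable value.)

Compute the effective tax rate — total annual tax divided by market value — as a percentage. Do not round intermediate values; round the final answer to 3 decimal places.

Assessed value = $429,074 × 0.912 = $391,315.488
Hospital District: $391,315.488 × 0.0011 = $430.4470368
Cloverhill Township: $391,315.488 × 0.0049 = $1,917.4458912
Total tax = $2,347.892928
Effective rate = $2,347.892928 ÷ $429,074 = 0.547% of market value

0.547%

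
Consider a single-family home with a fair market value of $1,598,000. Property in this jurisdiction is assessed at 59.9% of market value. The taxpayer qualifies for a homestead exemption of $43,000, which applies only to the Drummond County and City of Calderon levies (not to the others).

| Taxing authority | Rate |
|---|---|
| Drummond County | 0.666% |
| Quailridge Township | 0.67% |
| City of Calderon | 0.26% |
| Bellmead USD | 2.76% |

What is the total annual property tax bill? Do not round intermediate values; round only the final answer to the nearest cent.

Assessed value = $1,598,000 × 0.599 = $957,202
Drummond County: ($957,202 − $43,000) × 0.00666 = $914,202 × 0.00666 = $6,088.58532
Quailridge Township: $957,202 × 0.0067 = $6,413.2534
City of Calderon: ($957,202 − $43,000) × 0.0026 = $914,202 × 0.0026 = $2,376.9252
Bellmead USD: $957,202 × 0.0276 = $26,418.7752
Total = $41,297.53912

$41,297.54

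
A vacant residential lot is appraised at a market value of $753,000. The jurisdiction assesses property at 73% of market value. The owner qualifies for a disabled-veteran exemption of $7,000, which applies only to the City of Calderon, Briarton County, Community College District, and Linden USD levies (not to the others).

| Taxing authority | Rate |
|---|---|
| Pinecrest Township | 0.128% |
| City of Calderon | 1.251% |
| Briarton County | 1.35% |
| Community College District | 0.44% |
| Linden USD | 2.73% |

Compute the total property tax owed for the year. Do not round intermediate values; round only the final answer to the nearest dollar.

Assessed value = $753,000 × 0.73 = $549,690
Pinecrest Township: $549,690 × 0.00128 = $703.6032
City of Calderon: ($549,690 − $7,000) × 0.01251 = $542,690 × 0.01251 = $6,789.0519
Briarton County: ($549,690 − $7,000) × 0.0135 = $542,690 × 0.0135 = $7,326.315
Community College District: ($549,690 − $7,000) × 0.0044 = $542,690 × 0.0044 = $2,387.836
Linden USD: ($549,690 − $7,000) × 0.0273 = $542,690 × 0.0273 = $14,815.437
Total = $32,022.2431

$32,022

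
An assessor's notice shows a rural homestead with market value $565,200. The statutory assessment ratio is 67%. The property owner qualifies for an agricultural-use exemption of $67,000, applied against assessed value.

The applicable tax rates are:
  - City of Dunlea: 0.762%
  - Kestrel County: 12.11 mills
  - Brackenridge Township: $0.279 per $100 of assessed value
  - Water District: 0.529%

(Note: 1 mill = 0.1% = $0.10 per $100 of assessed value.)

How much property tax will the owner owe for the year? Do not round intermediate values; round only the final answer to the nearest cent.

$8,667.93

Assessed value = $565,200 × 0.67 = $378,684
Taxable value = $378,684 − $67,000 = $311,684
City of Dunlea: $311,684 × 0.00762 = $2,375.03208
Kestrel County: $311,684 × 0.01211 = $3,774.49324
Brackenridge Township: $311,684 × 0.00279 = $869.59836
Water District: $311,684 × 0.00529 = $1,648.80836
Total = $8,667.93204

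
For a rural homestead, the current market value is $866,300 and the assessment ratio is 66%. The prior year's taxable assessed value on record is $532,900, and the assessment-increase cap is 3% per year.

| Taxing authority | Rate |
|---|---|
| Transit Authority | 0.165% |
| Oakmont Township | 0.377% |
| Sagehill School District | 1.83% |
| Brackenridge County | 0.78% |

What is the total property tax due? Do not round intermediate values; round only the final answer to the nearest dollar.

Uncapped assessed value = $866,300 × 0.66 = $571,758
Cap limit = $532,900 × 1.03 = $548,887
Taxable assessed value = min($571,758, $548,887) = $548,887 (cap binds)
Transit Authority: $548,887 × 0.00165 = $905.66355
Oakmont Township: $548,887 × 0.00377 = $2,069.30399
Sagehill School District: $548,887 × 0.0183 = $10,044.6321
Brackenridge County: $548,887 × 0.0078 = $4,281.3186
Total = $17,300.91824

$17,301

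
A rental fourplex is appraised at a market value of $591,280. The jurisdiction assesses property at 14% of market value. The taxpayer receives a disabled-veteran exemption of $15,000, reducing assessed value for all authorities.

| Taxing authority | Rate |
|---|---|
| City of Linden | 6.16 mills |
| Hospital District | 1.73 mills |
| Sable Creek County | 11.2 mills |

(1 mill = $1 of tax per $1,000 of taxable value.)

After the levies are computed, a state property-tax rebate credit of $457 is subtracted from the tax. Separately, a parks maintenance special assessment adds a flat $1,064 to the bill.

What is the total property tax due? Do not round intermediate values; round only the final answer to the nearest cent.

$1,900.90

Assessed value = $591,280 × 0.14 = $82,779.2
Taxable value = $82,779.2 − $15,000 = $67,779.2
City of Linden: $67,779.2 × 0.00616 = $417.519872
Hospital District: $67,779.2 × 0.00173 = $117.258016
Sable Creek County: $67,779.2 × 0.0112 = $759.12704
Levies subtotal = $1,293.904928
After credit = $1,293.904928 − $457 = $836.904928
Total = $836.904928 + $1,064 = $1,900.904928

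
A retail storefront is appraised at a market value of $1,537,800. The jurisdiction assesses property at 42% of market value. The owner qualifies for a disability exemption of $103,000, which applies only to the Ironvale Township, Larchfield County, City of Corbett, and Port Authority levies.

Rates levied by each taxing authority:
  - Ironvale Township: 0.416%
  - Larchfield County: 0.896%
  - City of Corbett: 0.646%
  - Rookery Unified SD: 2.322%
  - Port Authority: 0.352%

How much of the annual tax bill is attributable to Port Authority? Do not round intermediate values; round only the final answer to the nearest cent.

$1,910.92

Assessed value = $1,537,800 × 0.42 = $645,876
Port Authority taxable value = $645,876 − $103,000 = $542,876
Port Authority levy = $542,876 × 0.00352 = $1,910.92352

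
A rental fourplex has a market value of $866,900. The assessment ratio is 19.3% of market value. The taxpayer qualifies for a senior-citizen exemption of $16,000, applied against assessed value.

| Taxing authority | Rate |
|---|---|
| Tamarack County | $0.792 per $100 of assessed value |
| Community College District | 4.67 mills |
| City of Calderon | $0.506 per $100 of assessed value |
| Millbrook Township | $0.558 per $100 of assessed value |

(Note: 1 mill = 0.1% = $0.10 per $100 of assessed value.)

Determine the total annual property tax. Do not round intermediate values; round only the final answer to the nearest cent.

$3,514.97

Assessed value = $866,900 × 0.193 = $167,311.7
Taxable value = $167,311.7 − $16,000 = $151,311.7
Tamarack County: $151,311.7 × 0.00792 = $1,198.388664
Community College District: $151,311.7 × 0.00467 = $706.625639
City of Calderon: $151,311.7 × 0.00506 = $765.637202
Millbrook Township: $151,311.7 × 0.00558 = $844.319286
Total = $3,514.970791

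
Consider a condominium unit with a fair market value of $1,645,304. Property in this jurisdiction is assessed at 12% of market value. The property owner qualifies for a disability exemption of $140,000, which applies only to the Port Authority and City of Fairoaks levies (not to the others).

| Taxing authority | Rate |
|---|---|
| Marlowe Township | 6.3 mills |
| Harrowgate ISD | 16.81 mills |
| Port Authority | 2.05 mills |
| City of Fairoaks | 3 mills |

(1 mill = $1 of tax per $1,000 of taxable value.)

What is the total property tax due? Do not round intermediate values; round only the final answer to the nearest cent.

Assessed value = $1,645,304 × 0.12 = $197,436.48
Marlowe Township: $197,436.48 × 0.0063 = $1,243.849824
Harrowgate ISD: $197,436.48 × 0.01681 = $3,318.9072288
Port Authority: ($197,436.48 − $140,000) × 0.00205 = $57,436.48 × 0.00205 = $117.744784
City of Fairoaks: ($197,436.48 − $140,000) × 0.003 = $57,436.48 × 0.003 = $172.30944
Total = $4,852.8112768

$4,852.81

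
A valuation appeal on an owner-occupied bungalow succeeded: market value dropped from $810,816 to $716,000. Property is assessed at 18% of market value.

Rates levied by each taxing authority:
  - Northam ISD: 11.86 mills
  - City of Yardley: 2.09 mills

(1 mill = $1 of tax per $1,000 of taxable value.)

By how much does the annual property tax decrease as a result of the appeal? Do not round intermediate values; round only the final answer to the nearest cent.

$238.08

Old assessed value = $810,816 × 0.18 = $145,946.88
New assessed value = $716,000 × 0.18 = $128,880
Combined rate = 0.01186 + 0.00209 = 0.01395
Old tax = $145,946.88 × 0.01395 = $2,035.958976
New tax = $128,880 × 0.01395 = $1,797.876
Reduction = $2,035.958976 − $1,797.876 = $238.082976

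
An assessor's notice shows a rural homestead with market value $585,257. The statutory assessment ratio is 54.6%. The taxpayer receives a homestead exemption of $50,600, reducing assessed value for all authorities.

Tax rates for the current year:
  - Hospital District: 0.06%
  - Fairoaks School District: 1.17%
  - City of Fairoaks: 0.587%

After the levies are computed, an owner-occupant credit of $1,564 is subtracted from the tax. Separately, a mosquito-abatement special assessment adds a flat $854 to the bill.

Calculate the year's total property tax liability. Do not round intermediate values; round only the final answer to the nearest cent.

$4,176.83

Assessed value = $585,257 × 0.546 = $319,550.322
Taxable value = $319,550.322 − $50,600 = $268,950.322
Hospital District: $268,950.322 × 0.0006 = $161.3701932
Fairoaks School District: $268,950.322 × 0.0117 = $3,146.7187674
City of Fairoaks: $268,950.322 × 0.00587 = $1,578.73839014
Levies subtotal = $4,886.82735074
After credit = $4,886.82735074 − $1,564 = $3,322.82735074
Total = $3,322.82735074 + $854 = $4,176.82735074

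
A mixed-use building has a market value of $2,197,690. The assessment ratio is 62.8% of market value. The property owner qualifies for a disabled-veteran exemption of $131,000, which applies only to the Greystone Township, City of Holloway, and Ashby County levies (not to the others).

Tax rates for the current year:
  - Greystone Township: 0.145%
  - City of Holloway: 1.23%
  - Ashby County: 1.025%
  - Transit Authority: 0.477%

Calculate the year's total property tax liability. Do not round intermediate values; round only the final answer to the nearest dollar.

Assessed value = $2,197,690 × 0.628 = $1,380,149.32
Greystone Township: ($1,380,149.32 − $131,000) × 0.00145 = $1,249,149.32 × 0.00145 = $1,811.266514
City of Holloway: ($1,380,149.32 − $131,000) × 0.0123 = $1,249,149.32 × 0.0123 = $15,364.536636
Ashby County: ($1,380,149.32 − $131,000) × 0.01025 = $1,249,149.32 × 0.01025 = $12,803.78053
Transit Authority: $1,380,149.32 × 0.00477 = $6,583.3122564
Total = $36,562.8959364

$36,563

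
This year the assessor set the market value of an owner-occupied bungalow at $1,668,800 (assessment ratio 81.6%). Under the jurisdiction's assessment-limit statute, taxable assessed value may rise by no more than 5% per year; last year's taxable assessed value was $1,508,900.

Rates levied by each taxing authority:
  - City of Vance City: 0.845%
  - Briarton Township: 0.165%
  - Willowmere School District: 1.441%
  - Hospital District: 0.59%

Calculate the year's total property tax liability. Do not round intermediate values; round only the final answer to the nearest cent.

Uncapped assessed value = $1,668,800 × 0.816 = $1,361,740.8
Cap limit = $1,508,900 × 1.05 = $1,584,345
Taxable assessed value = min($1,361,740.8, $1,584,345) = $1,361,740.8 (cap does not bind)
City of Vance City: $1,361,740.8 × 0.00845 = $11,506.70976
Briarton Township: $1,361,740.8 × 0.00165 = $2,246.87232
Willowmere School District: $1,361,740.8 × 0.01441 = $19,622.684928
Hospital District: $1,361,740.8 × 0.0059 = $8,034.27072
Total = $41,410.537728

$41,410.54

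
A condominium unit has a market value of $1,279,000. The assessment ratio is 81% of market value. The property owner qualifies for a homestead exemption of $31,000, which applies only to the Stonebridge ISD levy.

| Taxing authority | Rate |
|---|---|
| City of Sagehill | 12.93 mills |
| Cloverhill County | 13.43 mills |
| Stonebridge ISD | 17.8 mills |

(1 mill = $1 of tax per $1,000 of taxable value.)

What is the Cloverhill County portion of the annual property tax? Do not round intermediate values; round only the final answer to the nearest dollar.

$13,913

Assessed value = $1,279,000 × 0.81 = $1,035,990
Cloverhill County taxable value = $1,035,990 (exemption does not apply)
Cloverhill County levy = $1,035,990 × 0.01343 = $13,913.3457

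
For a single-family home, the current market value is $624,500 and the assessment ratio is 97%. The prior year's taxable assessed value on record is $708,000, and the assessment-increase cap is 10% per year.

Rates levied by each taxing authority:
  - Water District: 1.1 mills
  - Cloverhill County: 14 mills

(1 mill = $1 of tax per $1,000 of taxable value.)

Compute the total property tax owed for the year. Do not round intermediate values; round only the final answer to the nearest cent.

$9,147.05

Uncapped assessed value = $624,500 × 0.97 = $605,765
Cap limit = $708,000 × 1.1 = $778,800
Taxable assessed value = min($605,765, $778,800) = $605,765 (cap does not bind)
Water District: $605,765 × 0.0011 = $666.3415
Cloverhill County: $605,765 × 0.014 = $8,480.71
Total = $9,147.0515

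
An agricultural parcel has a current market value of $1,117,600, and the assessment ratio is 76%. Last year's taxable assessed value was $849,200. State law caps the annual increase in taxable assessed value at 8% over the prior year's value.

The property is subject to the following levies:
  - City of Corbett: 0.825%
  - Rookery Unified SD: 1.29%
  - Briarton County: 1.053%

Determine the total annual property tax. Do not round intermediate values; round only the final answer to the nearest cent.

Uncapped assessed value = $1,117,600 × 0.76 = $849,376
Cap limit = $849,200 × 1.08 = $917,136
Taxable assessed value = min($849,376, $917,136) = $849,376 (cap does not bind)
City of Corbett: $849,376 × 0.00825 = $7,007.352
Rookery Unified SD: $849,376 × 0.0129 = $10,956.9504
Briarton County: $849,376 × 0.01053 = $8,943.92928
Total = $26,908.23168

$26,908.23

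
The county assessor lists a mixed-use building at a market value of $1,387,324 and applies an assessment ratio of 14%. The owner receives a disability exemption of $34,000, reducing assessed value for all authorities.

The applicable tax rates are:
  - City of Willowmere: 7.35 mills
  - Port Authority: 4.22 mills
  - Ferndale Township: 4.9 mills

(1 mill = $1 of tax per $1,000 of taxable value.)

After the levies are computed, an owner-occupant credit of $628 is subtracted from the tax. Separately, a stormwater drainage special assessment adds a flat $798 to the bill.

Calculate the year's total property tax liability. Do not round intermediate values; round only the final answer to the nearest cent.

$2,808.91

Assessed value = $1,387,324 × 0.14 = $194,225.36
Taxable value = $194,225.36 − $34,000 = $160,225.36
City of Willowmere: $160,225.36 × 0.00735 = $1,177.656396
Port Authority: $160,225.36 × 0.00422 = $676.1510192
Ferndale Township: $160,225.36 × 0.0049 = $785.104264
Levies subtotal = $2,638.9116792
After credit = $2,638.9116792 − $628 = $2,010.9116792
Total = $2,010.9116792 + $798 = $2,808.9116792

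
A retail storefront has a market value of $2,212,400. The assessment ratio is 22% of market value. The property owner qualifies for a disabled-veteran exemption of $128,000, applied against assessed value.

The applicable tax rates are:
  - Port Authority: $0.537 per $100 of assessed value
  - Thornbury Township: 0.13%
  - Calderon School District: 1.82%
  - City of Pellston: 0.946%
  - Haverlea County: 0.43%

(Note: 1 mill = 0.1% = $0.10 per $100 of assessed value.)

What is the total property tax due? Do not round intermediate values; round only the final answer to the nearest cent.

Assessed value = $2,212,400 × 0.22 = $486,728
Taxable value = $486,728 − $128,000 = $358,728
Port Authority: $358,728 × 0.00537 = $1,926.36936
Thornbury Township: $358,728 × 0.0013 = $466.3464
Calderon School District: $358,728 × 0.0182 = $6,528.8496
City of Pellston: $358,728 × 0.00946 = $3,393.56688
Haverlea County: $358,728 × 0.0043 = $1,542.5304
Total = $13,857.66264

$13,857.66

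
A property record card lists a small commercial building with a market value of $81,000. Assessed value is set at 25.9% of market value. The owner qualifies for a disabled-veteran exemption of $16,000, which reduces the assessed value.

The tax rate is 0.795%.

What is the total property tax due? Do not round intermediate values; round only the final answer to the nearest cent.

$39.58

Assessed value = $81,000 × 0.259 = $20,979
Taxable value = $20,979 − $16,000 = $4,979
Tax = $4,979 × 0.00795 = $39.58305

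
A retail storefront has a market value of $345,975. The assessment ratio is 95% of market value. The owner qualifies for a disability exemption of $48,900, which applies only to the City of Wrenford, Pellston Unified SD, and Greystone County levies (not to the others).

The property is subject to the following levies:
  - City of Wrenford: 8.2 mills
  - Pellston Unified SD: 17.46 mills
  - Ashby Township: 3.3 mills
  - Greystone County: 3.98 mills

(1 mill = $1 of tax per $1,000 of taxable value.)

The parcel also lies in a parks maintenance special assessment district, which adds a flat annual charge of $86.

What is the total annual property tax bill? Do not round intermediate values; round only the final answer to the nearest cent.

$9,463.20

Assessed value = $345,975 × 0.95 = $328,676.25
City of Wrenford: ($328,676.25 − $48,900) × 0.0082 = $279,776.25 × 0.0082 = $2,294.16525
Pellston Unified SD: ($328,676.25 − $48,900) × 0.01746 = $279,776.25 × 0.01746 = $4,884.893325
Ashby Township: $328,676.25 × 0.0033 = $1,084.631625
Greystone County: ($328,676.25 − $48,900) × 0.00398 = $279,776.25 × 0.00398 = $1,113.509475
Levies subtotal = $9,377.199675
Total = $9,377.199675 + $86 = $9,463.199675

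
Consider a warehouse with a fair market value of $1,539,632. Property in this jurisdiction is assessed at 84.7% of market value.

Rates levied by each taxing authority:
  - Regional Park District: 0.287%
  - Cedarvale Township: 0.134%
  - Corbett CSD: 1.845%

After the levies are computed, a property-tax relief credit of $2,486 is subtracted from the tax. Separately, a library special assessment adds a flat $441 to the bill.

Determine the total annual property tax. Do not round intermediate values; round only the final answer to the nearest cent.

$27,505.19

Assessed value = $1,539,632 × 0.847 = $1,304,068.304
Regional Park District: $1,304,068.304 × 0.00287 = $3,742.67603248
Cedarvale Township: $1,304,068.304 × 0.00134 = $1,747.45152736
Corbett CSD: $1,304,068.304 × 0.01845 = $24,060.0602088
Levies subtotal = $29,550.18776864
After credit = $29,550.18776864 − $2,486 = $27,064.18776864
Total = $27,064.18776864 + $441 = $27,505.18776864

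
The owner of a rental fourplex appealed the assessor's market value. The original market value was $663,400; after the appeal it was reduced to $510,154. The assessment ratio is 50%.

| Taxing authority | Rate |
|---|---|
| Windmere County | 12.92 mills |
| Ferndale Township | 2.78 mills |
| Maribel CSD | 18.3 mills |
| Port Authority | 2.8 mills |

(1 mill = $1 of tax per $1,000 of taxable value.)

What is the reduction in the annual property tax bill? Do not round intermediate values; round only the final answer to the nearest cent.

Old assessed value = $663,400 × 0.5 = $331,700
New assessed value = $510,154 × 0.5 = $255,077
Combined rate = 0.01292 + 0.00278 + 0.0183 + 0.0028 = 0.0368
Old tax = $331,700 × 0.0368 = $12,206.56
New tax = $255,077 × 0.0368 = $9,386.8336
Reduction = $12,206.56 − $9,386.8336 = $2,819.7264

$2,819.73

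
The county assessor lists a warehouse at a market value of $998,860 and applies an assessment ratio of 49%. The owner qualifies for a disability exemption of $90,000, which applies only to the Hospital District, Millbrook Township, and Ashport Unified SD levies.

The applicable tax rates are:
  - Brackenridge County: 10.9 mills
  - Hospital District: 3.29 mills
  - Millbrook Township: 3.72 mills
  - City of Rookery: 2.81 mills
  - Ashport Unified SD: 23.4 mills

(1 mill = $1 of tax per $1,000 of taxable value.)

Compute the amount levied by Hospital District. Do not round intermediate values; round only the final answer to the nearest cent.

$1,314.16

Assessed value = $998,860 × 0.49 = $489,441.4
Hospital District taxable value = $489,441.4 − $90,000 = $399,441.4
Hospital District levy = $399,441.4 × 0.00329 = $1,314.162206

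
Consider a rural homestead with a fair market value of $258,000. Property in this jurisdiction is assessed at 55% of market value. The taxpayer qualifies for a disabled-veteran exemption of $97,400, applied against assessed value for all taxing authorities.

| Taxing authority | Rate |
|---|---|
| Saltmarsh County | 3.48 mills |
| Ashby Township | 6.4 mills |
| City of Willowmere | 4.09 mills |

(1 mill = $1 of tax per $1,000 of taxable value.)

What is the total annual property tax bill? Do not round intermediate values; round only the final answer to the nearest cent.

Assessed value = $258,000 × 0.55 = $141,900
Taxable value = $141,900 − $97,400 = $44,500
Saltmarsh County: $44,500 × 0.00348 = $154.86
Ashby Township: $44,500 × 0.0064 = $284.8
City of Willowmere: $44,500 × 0.00409 = $182.005
Total = $154.86 + $284.8 + $182.005 = $621.665

$621.67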